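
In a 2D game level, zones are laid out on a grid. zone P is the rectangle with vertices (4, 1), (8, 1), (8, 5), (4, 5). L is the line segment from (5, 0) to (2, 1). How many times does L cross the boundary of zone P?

0

The segment lies entirely outside zone P and never meets its boundary.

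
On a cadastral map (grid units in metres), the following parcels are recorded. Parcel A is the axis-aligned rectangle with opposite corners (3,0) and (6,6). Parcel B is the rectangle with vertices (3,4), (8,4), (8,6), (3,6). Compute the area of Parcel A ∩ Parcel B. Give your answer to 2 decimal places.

|Parcel A∩Parcel B|: x∈[3,6], y∈[4,6] → 3·2 = 6.

6.00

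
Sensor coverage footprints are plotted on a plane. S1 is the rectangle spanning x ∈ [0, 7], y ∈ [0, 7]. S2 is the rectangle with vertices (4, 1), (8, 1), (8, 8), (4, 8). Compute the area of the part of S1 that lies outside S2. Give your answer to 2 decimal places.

31.00

|S1∩S2|: x∈[4,7], y∈[1,7] → 3·6 = 18.
|S1| = 49.
|S1 ∖ S2| = |S1| − |S1∩S2| = 49 − 18 = 31.00.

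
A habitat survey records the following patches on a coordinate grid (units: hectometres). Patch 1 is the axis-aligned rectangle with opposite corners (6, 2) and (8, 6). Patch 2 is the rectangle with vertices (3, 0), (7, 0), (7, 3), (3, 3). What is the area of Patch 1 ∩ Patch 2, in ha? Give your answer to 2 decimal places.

1.00

|Patch 1∩Patch 2|: x∈[6,7], y∈[2,3] → 1·1 = 1.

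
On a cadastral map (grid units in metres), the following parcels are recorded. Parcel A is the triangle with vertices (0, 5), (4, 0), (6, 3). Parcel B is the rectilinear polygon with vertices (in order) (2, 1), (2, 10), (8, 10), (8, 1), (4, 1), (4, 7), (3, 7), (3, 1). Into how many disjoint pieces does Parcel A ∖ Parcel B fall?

Parcel A ∖ Parcel B splits into 2 disjoint pieces (area 1.8333, area 3.5417).

2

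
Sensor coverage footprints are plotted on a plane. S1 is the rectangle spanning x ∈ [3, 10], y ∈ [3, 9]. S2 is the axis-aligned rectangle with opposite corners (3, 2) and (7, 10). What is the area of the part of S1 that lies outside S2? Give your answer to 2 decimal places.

18.00

|S1∩S2|: x∈[3,7], y∈[3,9] → 4·6 = 24.
|S1| = 42.
|S1 ∖ S2| = |S1| − |S1∩S2| = 42 − 24 = 18.00.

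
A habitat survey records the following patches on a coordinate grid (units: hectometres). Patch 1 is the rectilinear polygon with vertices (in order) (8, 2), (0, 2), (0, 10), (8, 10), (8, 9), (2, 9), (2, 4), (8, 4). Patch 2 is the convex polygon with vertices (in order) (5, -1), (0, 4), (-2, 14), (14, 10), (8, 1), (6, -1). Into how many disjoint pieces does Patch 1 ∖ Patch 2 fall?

1

Patch 1 ∖ Patch 2 is a single connected region.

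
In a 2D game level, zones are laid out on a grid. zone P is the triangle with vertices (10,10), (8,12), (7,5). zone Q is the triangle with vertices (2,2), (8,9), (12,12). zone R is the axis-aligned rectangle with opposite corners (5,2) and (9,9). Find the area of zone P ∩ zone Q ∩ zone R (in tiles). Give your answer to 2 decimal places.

The intersection is the polygon with vertices (7.333,7.333), (7.486,8.4), (8,9), (9,9).
By the shoelace formula its area is 1.06.

1.06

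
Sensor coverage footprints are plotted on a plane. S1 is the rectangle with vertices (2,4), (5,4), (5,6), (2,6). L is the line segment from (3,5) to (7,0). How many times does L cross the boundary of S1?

The segment meets the boundary at (3.8,4).

1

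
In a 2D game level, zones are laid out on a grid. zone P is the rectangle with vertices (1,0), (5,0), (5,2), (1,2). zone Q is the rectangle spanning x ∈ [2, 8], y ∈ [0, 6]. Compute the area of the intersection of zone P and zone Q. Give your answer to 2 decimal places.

|zone P∩zone Q|: x∈[2,5], y∈[0,2] → 3·2 = 6.

6.00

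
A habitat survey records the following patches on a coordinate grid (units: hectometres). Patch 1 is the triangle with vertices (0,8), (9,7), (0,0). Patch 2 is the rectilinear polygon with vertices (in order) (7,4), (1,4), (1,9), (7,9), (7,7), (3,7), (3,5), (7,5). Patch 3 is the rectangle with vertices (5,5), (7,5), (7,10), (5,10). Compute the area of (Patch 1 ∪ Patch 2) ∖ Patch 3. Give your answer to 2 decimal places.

|Patch 1 ∪ Patch 2| = 45.881.
|(Patch 1 ∪ Patch 2) ∩ Patch 3| = 7.873.
|(Patch 1 ∪ Patch 2) ∖ Patch 3| = 45.881 − 7.873 = 38.01.

38.01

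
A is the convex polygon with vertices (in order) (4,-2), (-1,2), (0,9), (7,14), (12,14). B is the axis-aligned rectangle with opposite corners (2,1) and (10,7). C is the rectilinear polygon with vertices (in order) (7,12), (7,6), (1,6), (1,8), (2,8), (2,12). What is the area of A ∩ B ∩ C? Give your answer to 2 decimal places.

5.00

The intersection is the polygon with vertices (2,7), (7,7), (7,6), (2,6).
By the shoelace formula its area is 5.00.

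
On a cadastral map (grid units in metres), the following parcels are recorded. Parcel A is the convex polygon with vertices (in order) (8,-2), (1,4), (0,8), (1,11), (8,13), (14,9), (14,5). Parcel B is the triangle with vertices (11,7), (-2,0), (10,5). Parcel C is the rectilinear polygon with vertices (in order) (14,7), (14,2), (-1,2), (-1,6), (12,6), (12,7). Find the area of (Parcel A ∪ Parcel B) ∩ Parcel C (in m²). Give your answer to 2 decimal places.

|Parcel A ∪ Parcel B| = 138.9793.
|(Parcel A ∪ Parcel B) ∩ Parcel C| = 48.70.

48.70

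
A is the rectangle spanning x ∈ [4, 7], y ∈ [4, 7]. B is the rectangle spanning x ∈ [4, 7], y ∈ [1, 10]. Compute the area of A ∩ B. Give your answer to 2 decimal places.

|A∩B|: x∈[4,7], y∈[4,7] → 3·3 = 9.

9.00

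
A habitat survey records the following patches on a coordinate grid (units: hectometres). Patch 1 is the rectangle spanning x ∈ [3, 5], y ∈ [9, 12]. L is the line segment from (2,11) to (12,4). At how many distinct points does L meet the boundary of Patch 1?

The segment meets the boundary at (4.857,9), (3,10.3).

2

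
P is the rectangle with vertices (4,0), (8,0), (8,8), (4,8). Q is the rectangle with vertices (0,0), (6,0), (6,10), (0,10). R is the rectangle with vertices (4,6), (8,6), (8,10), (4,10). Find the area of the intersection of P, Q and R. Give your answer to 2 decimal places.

The intersection is the polygon with vertices (6,8), (6,6), (4,6), (4,8).
By the shoelace formula its area is 4.00.

4.00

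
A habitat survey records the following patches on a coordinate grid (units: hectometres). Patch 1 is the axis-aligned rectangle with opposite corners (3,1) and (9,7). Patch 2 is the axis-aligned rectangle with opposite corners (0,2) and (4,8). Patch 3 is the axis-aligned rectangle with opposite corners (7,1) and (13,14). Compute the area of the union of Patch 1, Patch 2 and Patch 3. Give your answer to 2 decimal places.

121.00

By inclusion–exclusion:
Individual areas: |Patch 1| = 36, |Patch 2| = 24, |Patch 3| = 78.
|Patch 1∩Patch 2|: x∈[3,4], y∈[2,7] → 1·5 = 5.
|Patch 1∩Patch 3|: x∈[7,9], y∈[1,7] → 2·6 = 12.
|Patch 2∩Patch 3| = 0 (no overlap).
|Patch 1∩Patch 2∩Patch 3| = 0.
|Patch 1 ∪ Patch 2 ∪ Patch 3| = 138 − 17 + 0 = 121.00.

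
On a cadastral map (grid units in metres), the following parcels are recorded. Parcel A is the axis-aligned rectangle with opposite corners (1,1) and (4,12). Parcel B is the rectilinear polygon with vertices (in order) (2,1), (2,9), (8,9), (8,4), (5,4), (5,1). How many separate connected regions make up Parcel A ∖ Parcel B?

Parcel A ∖ Parcel B is a single connected region.

1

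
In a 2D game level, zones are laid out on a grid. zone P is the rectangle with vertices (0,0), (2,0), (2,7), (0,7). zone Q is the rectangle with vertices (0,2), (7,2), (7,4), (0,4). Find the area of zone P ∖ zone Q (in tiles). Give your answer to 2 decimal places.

|zone P∩zone Q|: x∈[0,2], y∈[2,4] → 2·2 = 4.
|zone P| = 14.
|zone P ∖ zone Q| = |zone P| − |zone P∩zone Q| = 14 − 4 = 10.00.

10.00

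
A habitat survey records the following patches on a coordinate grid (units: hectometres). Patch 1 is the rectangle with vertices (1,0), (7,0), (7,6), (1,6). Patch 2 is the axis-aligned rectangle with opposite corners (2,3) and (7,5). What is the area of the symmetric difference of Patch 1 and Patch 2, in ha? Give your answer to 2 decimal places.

|Patch 1∩Patch 2|: x∈[2,7], y∈[3,5] → 5·2 = 10.
|Patch 1 △ Patch 2| = |Patch 1| + |Patch 2| − 2·|Patch 1∩Patch 2| = 36 + 10 − 20 = 26.00.

26.00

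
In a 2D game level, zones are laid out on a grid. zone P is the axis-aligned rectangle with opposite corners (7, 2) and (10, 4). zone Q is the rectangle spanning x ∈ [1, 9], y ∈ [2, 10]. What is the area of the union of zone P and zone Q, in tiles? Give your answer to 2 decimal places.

66.00

By inclusion–exclusion:
Individual areas: |zone P| = 6, |zone Q| = 64.
|zone P∩zone Q|: x∈[7,9], y∈[2,4] → 2·2 = 4.
|zone P ∪ zone Q| = 70 − 4 = 66.00.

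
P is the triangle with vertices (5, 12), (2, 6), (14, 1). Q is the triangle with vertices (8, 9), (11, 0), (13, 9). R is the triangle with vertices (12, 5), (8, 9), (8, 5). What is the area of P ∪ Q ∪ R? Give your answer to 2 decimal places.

59.59

By inclusion–exclusion:
Individual areas: |P| = 43.5, |Q| = 22.5, |R| = 8.
|P∩Q| = 6.5332.
|P∩R| = 4.5455.
|Q∩R| = 5.3333.
|P∩Q∩R| = 2.0038.
|P ∪ Q ∪ R| = 74 − 16.412 + 2.0038 = 59.59.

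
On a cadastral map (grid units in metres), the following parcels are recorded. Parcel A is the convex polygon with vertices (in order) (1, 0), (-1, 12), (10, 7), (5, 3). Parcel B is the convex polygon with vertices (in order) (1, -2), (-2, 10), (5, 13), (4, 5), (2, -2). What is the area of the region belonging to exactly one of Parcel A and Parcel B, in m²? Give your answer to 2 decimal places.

|Parcel A| = 61.5, |Parcel B| = 58.5, |Parcel A∩Parcel B| = 37.6837.
|Parcel A △ Parcel B| = |Parcel A| + |Parcel B| − 2·|Parcel A∩Parcel B| = 61.5 + 58.5 − 75.3675 = 44.63.

44.63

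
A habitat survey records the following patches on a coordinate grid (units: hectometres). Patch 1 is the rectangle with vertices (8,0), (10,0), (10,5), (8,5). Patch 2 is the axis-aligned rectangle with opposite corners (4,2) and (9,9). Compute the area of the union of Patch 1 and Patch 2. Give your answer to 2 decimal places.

By inclusion–exclusion:
Individual areas: |Patch 1| = 10, |Patch 2| = 35.
|Patch 1∩Patch 2|: x∈[8,9], y∈[2,5] → 1·3 = 3.
|Patch 1 ∪ Patch 2| = 45 − 3 = 42.00.

42.00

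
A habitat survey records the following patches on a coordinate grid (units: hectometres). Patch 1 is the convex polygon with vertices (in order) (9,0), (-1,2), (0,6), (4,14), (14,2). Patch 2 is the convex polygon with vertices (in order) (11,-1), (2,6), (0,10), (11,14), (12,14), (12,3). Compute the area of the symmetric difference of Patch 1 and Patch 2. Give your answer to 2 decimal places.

|Patch 1| = 109, |Patch 2| = 106.5, |Patch 1∩Patch 2| = 70.2228.
|Patch 1 △ Patch 2| = |Patch 1| + |Patch 2| − 2·|Patch 1∩Patch 2| = 109 + 106.5 − 140.4457 = 75.05.

75.05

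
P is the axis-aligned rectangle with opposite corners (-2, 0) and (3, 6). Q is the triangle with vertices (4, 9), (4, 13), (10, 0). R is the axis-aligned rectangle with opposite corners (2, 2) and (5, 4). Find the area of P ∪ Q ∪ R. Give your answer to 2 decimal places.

By inclusion–exclusion:
Individual areas: |P| = 30, |Q| = 12, |R| = 6.
|P∩Q| = 0.
|P∩R|: x∈[2,3], y∈[2,4] → 1·2 = 2.
|Q∩R| = 0.
|P∩Q∩R| = 0.
|P ∪ Q ∪ R| = 48 − 2 + 0 = 46.00.

46.00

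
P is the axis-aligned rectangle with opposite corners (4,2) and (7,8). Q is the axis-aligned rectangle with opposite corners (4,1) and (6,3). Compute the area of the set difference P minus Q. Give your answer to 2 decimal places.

16.00

|P∩Q|: x∈[4,6], y∈[2,3] → 2·1 = 2.
|P| = 18.
|P ∖ Q| = |P| − |P∩Q| = 18 − 2 = 16.00.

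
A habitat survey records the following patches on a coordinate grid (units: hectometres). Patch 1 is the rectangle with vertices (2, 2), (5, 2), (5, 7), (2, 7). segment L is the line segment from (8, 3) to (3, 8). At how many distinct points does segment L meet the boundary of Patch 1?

The segment meets the boundary at (4,7), (5,6).

2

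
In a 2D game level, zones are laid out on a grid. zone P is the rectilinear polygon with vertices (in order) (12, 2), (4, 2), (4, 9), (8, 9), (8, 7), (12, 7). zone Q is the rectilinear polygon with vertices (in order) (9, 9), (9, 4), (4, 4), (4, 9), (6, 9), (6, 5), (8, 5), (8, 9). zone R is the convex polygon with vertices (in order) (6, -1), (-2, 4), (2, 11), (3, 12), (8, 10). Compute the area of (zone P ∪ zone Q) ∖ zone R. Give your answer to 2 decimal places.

27.73

|zone P ∪ zone Q| = 50.
|(zone P ∪ zone Q) ∩ zone R| = 22.2727.
|(zone P ∪ zone Q) ∖ zone R| = 50 − 22.2727 = 27.73.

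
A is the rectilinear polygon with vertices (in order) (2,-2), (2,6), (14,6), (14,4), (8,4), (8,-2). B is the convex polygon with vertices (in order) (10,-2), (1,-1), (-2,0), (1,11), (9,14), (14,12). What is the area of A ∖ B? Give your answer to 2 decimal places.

|A| = 60, |A∩B| = 52.6667.
|A ∖ B| = |A| − |A∩B| = 60 − 52.6667 = 7.33.

7.33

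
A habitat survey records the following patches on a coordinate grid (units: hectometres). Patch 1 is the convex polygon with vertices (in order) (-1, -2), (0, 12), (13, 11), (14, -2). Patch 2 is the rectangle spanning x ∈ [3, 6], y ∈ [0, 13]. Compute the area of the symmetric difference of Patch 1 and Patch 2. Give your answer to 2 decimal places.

158.08

|Patch 1| = 189, |Patch 2| = 39, |Patch 1∩Patch 2| = 34.9615.
|Patch 1 △ Patch 2| = |Patch 1| + |Patch 2| − 2·|Patch 1∩Patch 2| = 189 + 39 − 69.9231 = 158.08.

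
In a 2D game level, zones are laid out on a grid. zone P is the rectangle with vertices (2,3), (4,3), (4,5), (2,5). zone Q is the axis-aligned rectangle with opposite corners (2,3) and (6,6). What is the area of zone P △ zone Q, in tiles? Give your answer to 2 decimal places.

|zone P∩zone Q|: x∈[2,4], y∈[3,5] → 2·2 = 4.
|zone P △ zone Q| = |zone P| + |zone Q| − 2·|zone P∩zone Q| = 4 + 12 − 8 = 8.00.

8.00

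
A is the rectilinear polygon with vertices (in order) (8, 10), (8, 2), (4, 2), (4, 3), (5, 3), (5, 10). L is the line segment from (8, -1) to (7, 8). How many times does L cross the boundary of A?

The segment meets the boundary at (7.667,2).

1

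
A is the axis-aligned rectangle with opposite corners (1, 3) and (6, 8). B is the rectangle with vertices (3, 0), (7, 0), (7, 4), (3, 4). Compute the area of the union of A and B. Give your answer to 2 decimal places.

38.00

By inclusion–exclusion:
Individual areas: |A| = 25, |B| = 16.
|A∩B|: x∈[3,6], y∈[3,4] → 3·1 = 3.
|A ∪ B| = 41 − 3 = 38.00.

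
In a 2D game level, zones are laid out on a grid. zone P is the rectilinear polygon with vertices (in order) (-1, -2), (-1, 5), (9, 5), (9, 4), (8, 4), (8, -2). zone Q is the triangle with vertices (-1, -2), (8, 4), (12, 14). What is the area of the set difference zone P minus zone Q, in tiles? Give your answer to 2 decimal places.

|zone P| = 64, |zone P∩zone Q| = 16.2938.
|zone P ∖ zone Q| = |zone P| − |zone P∩zone Q| = 64 − 16.2938 = 47.71.

47.71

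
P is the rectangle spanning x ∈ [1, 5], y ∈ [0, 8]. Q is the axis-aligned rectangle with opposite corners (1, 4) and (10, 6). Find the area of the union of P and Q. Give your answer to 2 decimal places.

By inclusion–exclusion:
Individual areas: |P| = 32, |Q| = 18.
|P∩Q|: x∈[1,5], y∈[4,6] → 4·2 = 8.
|P ∪ Q| = 50 − 8 = 42.00.

42.00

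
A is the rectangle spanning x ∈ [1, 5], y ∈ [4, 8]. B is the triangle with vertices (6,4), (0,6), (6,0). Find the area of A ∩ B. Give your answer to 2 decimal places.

3.50

The intersection is the polygon with vertices (5,4), (2,4), (1,5), (1,5.667), (5,4.333).
By the shoelace formula its area is 3.50.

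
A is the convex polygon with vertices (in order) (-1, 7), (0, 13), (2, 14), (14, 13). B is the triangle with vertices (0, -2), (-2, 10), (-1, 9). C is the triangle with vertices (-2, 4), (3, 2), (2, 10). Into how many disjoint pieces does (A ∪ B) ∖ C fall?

2

(A ∪ B) ∖ C splits into 2 disjoint pieces (area 50.1166, area 1.1388).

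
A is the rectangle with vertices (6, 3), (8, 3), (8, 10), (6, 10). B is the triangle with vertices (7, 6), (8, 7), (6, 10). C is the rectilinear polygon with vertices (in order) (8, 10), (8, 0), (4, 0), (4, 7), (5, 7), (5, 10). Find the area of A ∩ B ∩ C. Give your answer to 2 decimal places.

The intersection is the polygon with vertices (6,10), (8,7), (7,6).
By the shoelace formula its area is 2.50.

2.50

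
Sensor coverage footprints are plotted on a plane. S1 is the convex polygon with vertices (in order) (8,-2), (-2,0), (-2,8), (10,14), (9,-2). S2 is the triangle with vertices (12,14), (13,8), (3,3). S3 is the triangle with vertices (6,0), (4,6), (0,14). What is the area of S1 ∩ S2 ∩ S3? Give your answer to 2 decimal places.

0.31

The intersection is the polygon with vertices (4.412,3.706), (4.125,4.375), (4.421,4.737), (4.714,3.857).
By the shoelace formula its area is 0.31.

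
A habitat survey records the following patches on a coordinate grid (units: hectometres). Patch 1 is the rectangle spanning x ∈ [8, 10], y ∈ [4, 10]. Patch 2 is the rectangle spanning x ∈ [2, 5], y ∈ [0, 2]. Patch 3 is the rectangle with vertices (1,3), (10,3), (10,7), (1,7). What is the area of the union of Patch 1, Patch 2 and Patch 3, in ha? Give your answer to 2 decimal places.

48.00

By inclusion–exclusion:
Individual areas: |Patch 1| = 12, |Patch 2| = 6, |Patch 3| = 36.
|Patch 1∩Patch 2| = 0 (no overlap).
|Patch 1∩Patch 3|: x∈[8,10], y∈[4,7] → 2·3 = 6.
|Patch 2∩Patch 3| = 0 (no overlap).
|Patch 1∩Patch 2∩Patch 3| = 0.
|Patch 1 ∪ Patch 2 ∪ Patch 3| = 54 − 6 + 0 = 48.00.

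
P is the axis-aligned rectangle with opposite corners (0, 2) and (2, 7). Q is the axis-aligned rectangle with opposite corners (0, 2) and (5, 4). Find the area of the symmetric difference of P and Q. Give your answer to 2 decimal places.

|P∩Q|: x∈[0,2], y∈[2,4] → 2·2 = 4.
|P △ Q| = |P| + |Q| − 2·|P∩Q| = 10 + 10 − 8 = 12.00.

12.00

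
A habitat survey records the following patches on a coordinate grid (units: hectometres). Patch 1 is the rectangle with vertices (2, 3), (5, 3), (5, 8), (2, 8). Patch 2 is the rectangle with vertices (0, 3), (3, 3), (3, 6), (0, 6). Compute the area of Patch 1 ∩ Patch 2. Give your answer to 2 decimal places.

|Patch 1∩Patch 2|: x∈[2,3], y∈[3,6] → 1·3 = 3.

3.00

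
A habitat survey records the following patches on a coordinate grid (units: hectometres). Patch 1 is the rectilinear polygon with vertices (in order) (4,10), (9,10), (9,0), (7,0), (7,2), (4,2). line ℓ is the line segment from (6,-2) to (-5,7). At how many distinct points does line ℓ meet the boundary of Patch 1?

The segment lies entirely outside Patch 1 and never meets its boundary.

0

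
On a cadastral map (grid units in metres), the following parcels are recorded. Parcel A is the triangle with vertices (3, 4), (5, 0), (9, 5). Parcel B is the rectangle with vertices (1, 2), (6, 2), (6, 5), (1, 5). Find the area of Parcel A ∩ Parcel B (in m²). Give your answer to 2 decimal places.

5.75

The intersection is the polygon with vertices (3,4), (6,4.5), (6,2), (4,2).
By the shoelace formula its area is 5.75.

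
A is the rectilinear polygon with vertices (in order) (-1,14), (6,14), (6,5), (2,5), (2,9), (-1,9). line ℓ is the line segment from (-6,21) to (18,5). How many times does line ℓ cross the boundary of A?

The segment meets the boundary at (6,13), (4.5,14).

2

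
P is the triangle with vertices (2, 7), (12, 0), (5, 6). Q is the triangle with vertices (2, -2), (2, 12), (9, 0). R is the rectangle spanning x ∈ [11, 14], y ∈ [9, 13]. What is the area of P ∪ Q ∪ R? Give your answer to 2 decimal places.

63.39

By inclusion–exclusion:
Individual areas: |P| = 5.5, |Q| = 49, |R| = 12.
|P∩Q| = 3.1097.
|P∩R| = 0.
|Q∩R| = 0.
|P∩Q∩R| = 0.
|P ∪ Q ∪ R| = 66.5 − 3.1097 + 0 = 63.39.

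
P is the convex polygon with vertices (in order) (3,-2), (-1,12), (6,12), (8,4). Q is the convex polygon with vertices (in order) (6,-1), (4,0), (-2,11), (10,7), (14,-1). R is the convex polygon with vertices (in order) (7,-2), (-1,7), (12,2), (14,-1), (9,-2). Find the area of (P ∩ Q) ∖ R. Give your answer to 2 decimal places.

|P ∩ Q| = 49.0341.
|(P ∩ Q) ∩ R| = 17.4257.
|(P ∩ Q) ∖ R| = 49.0341 − 17.4257 = 31.61.

31.61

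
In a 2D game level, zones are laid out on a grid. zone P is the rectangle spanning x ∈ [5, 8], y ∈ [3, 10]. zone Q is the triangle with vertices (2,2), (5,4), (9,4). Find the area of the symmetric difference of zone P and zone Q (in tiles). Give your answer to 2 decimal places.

20.79

|zone P| = 21, |zone Q| = 4, |zone P∩zone Q| = 2.1071.
|zone P △ zone Q| = |zone P| + |zone Q| − 2·|zone P∩zone Q| = 21 + 4 − 4.2143 = 20.79.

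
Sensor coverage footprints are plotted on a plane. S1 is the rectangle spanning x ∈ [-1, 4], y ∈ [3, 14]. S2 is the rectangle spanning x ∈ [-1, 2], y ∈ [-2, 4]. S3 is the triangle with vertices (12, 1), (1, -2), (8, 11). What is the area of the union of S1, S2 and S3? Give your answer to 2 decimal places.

By inclusion–exclusion:
Individual areas: |S1| = 55, |S2| = 18, |S3| = 61.
|S1∩S2|: x∈[-1,2], y∈[3,4] → 3·1 = 3.
|S1∩S3| = 0.0879.
|S2∩S3| = 0.7922.
|S1∩S2∩S3| = 0.
|S1 ∪ S2 ∪ S3| = 134 − 3.8801 + 0 = 130.12.

130.12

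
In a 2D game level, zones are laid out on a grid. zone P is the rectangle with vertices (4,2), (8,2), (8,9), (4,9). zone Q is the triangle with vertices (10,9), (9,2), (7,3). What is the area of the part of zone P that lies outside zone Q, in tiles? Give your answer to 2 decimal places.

|zone P| = 28, |zone P∩zone Q| = 1.25.
|zone P ∖ zone Q| = |zone P| − |zone P∩zone Q| = 28 − 1.25 = 26.75.

26.75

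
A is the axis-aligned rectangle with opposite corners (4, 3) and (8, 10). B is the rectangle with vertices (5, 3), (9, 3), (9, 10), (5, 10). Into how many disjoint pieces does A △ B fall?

2

A △ B splits into 2 disjoint pieces (area 7, area 7).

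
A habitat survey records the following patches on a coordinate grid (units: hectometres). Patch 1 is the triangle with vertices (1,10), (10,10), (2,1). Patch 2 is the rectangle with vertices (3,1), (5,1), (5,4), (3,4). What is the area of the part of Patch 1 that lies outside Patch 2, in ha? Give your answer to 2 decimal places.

|Patch 1| = 40.5, |Patch 1∩Patch 2| = 1.5625.
|Patch 1 ∖ Patch 2| = |Patch 1| − |Patch 1∩Patch 2| = 40.5 − 1.5625 = 38.94.

38.94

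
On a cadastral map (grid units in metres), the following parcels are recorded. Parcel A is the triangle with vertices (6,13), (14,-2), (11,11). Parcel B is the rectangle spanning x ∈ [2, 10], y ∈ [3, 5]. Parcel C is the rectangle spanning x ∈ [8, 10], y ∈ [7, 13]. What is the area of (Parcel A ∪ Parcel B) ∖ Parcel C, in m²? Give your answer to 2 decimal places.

37.25

|Parcel A ∪ Parcel B| = 45.5.
|(Parcel A ∪ Parcel B) ∩ Parcel C| = 8.25.
|(Parcel A ∪ Parcel B) ∖ Parcel C| = 45.5 − 8.25 = 37.25.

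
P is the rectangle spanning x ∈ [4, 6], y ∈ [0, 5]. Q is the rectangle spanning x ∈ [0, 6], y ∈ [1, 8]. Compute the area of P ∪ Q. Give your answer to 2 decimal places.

By inclusion–exclusion:
Individual areas: |P| = 10, |Q| = 42.
|P∩Q|: x∈[4,6], y∈[1,5] → 2·4 = 8.
|P ∪ Q| = 52 − 8 = 44.00.

44.00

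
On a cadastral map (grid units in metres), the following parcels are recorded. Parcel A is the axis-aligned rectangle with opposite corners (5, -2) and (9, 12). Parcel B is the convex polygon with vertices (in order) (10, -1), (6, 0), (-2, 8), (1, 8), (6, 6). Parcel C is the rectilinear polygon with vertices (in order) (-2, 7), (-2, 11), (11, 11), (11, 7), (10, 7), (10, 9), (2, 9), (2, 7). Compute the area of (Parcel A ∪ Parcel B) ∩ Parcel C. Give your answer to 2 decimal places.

11.30

|Parcel A ∪ Parcel B| = 78.05.
|(Parcel A ∪ Parcel B) ∩ Parcel C| = 11.30.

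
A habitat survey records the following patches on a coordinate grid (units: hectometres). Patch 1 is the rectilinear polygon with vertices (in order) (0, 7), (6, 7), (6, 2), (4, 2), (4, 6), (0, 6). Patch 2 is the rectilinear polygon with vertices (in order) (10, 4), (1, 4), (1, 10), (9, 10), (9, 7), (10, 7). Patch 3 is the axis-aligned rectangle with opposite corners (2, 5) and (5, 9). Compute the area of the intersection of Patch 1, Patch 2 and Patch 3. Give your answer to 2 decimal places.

4.00

The intersection is the polygon with vertices (4,6), (2,6), (2,7), (5,7), (5,5), (4,5).
By the shoelace formula its area is 4.00.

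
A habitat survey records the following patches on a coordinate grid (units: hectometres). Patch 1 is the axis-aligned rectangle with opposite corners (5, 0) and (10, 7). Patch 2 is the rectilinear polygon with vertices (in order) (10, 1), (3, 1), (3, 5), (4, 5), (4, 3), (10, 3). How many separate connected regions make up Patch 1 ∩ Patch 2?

Patch 1 ∩ Patch 2 is a single connected region.

1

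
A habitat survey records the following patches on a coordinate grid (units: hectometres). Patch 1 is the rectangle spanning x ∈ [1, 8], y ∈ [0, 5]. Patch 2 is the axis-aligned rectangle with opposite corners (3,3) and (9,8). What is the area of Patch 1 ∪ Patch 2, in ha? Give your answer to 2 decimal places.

By inclusion–exclusion:
Individual areas: |Patch 1| = 35, |Patch 2| = 30.
|Patch 1∩Patch 2|: x∈[3,8], y∈[3,5] → 5·2 = 10.
|Patch 1 ∪ Patch 2| = 65 − 10 = 55.00.

55.00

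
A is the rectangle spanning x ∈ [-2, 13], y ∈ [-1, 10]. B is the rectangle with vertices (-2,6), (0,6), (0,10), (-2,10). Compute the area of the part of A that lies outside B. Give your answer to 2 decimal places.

|A∩B|: x∈[-2,0], y∈[6,10] → 2·4 = 8.
|A| = 165.
|A ∖ B| = |A| − |A∩B| = 165 − 8 = 157.00.

157.00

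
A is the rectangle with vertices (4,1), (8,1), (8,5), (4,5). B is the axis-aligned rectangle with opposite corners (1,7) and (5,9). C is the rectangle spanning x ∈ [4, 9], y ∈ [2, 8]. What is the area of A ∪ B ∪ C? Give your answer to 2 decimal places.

41.00

By inclusion–exclusion:
Individual areas: |A| = 16, |B| = 8, |C| = 30.
|A∩B| = 0 (no overlap).
|A∩C|: x∈[4,8], y∈[2,5] → 4·3 = 12.
|B∩C|: x∈[4,5], y∈[7,8] → 1·1 = 1.
|A∩B∩C| = 0.
|A ∪ B ∪ C| = 54 − 13 + 0 = 41.00.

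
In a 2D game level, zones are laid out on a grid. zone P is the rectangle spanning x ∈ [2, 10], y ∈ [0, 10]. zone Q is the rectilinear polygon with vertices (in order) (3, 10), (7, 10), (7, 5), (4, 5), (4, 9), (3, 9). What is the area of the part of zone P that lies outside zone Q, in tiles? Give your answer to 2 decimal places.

|zone P| = 80, |zone P∩zone Q| = 16.
|zone P ∖ zone Q| = |zone P| − |zone P∩zone Q| = 80 − 16 = 64.00.

64.00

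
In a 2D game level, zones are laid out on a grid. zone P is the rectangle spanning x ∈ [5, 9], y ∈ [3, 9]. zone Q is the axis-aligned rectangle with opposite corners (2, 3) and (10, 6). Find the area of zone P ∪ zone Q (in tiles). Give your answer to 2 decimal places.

By inclusion–exclusion:
Individual areas: |zone P| = 24, |zone Q| = 24.
|zone P∩zone Q|: x∈[5,9], y∈[3,6] → 4·3 = 12.
|zone P ∪ zone Q| = 48 − 12 = 36.00.

36.00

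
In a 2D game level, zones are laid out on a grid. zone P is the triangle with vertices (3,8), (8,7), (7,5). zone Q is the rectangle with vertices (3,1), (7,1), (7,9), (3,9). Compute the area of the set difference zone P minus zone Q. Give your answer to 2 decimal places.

1.10

|zone P| = 5.5, |zone P∩zone Q| = 4.4.
|zone P ∖ zone Q| = |zone P| − |zone P∩zone Q| = 5.5 − 4.4 = 1.10.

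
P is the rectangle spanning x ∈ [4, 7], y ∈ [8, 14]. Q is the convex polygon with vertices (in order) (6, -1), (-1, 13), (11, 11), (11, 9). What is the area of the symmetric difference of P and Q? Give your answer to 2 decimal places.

|P| = 18, |Q| = 82, |P∩Q| = 11.75.
|P △ Q| = |P| + |Q| − 2·|P∩Q| = 18 + 82 − 23.5 = 76.50.

76.50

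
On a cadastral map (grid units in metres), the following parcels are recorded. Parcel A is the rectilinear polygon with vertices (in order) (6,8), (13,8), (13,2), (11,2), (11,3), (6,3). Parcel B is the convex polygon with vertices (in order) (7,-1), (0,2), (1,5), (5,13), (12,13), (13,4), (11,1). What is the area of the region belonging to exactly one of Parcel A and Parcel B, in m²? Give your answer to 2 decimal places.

97.94

|Parcel A| = 37, |Parcel B| = 130.5, |Parcel A∩Parcel B| = 34.7778.
|Parcel A △ Parcel B| = |Parcel A| + |Parcel B| − 2·|Parcel A∩Parcel B| = 37 + 130.5 − 69.5556 = 97.94.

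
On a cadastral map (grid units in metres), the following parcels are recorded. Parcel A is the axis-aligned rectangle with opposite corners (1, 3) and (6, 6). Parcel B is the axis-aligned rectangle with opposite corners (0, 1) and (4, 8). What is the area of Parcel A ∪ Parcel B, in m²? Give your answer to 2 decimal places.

By inclusion–exclusion:
Individual areas: |Parcel A| = 15, |Parcel B| = 28.
|Parcel A∩Parcel B|: x∈[1,4], y∈[3,6] → 3·3 = 9.
|Parcel A ∪ Parcel B| = 43 − 9 = 34.00.

34.00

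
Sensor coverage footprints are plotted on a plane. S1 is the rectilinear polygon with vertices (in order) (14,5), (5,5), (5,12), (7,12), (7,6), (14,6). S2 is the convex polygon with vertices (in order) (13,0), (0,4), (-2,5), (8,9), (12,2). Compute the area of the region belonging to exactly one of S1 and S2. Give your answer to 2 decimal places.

|S1| = 21, |S2| = 58, |S1∩S2| = 9.4.
|S1 △ S2| = |S1| + |S2| − 2·|S1∩S2| = 21 + 58 − 18.8 = 60.20.

60.20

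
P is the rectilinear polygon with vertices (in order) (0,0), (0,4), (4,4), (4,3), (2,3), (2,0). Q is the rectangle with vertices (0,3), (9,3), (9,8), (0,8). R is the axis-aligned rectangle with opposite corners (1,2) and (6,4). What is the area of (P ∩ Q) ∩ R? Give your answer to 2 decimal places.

The region (P ∩ Q) ∩ R is the polygon with vertices (4,4), (4,3), (2,3), (1,3), (1,4).
By the shoelace formula its area is 3.00.

3.00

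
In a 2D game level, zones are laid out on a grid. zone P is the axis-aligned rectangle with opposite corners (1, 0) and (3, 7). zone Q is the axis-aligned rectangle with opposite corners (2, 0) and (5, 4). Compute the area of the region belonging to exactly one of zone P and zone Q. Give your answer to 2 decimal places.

18.00

|zone P∩zone Q|: x∈[2,3], y∈[0,4] → 1·4 = 4.
|zone P △ zone Q| = |zone P| + |zone Q| − 2·|zone P∩zone Q| = 14 + 12 − 8 = 18.00.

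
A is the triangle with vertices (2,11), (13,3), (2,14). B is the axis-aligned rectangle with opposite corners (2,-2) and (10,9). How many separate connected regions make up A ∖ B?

2

A ∖ B splits into 2 disjoint pieces (area 9.75, area 1.2273).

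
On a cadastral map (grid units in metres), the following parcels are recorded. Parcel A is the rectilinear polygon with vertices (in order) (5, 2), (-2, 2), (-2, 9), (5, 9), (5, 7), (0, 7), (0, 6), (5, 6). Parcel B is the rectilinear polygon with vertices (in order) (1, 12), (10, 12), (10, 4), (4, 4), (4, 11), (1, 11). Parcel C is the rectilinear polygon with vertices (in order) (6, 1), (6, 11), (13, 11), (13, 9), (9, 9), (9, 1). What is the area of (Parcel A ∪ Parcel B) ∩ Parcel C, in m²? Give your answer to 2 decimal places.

The region (Parcel A ∪ Parcel B) ∩ Parcel C is the polygon with vertices (10,9), (9,9), (9,4), (6,4), (6,11), (10,11).
By the shoelace formula its area is 23.00.

23.00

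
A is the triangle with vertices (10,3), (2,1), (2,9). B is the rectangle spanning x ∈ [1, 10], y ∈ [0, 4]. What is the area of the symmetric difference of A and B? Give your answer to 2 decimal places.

37.33

|A| = 32, |B| = 36, |A∩B| = 15.3333.
|A △ B| = |A| + |B| − 2·|A∩B| = 32 + 36 − 30.6667 = 37.33.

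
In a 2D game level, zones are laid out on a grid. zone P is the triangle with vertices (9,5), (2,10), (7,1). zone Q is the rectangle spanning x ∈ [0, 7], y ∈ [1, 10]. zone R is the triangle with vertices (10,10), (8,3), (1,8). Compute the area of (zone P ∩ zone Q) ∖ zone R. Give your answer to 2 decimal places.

|zone P ∩ zone Q| = 13.5714.
|(zone P ∩ zone Q) ∩ zone R| = 9.2726.
|(zone P ∩ zone Q) ∖ zone R| = 13.5714 − 9.2726 = 4.30.

4.30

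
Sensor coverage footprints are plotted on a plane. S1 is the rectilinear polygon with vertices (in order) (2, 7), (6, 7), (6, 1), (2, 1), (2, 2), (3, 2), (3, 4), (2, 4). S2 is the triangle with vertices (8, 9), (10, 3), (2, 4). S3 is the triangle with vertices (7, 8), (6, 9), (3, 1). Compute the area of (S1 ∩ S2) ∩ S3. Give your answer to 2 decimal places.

The region (S1 ∩ S2) ∩ S3 is the polygon with vertices (6,6.25), (4.533,3.683), (4.03,3.746), (5.091,6.576), (5.6,7), (6,7).
By the shoelace formula its area is 2.58.

2.58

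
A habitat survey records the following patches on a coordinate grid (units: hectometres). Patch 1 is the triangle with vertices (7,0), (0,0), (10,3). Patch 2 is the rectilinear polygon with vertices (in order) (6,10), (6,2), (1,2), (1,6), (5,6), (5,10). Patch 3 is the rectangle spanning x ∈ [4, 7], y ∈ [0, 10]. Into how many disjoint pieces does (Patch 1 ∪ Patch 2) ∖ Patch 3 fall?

3

(Patch 1 ∪ Patch 2) ∖ Patch 3 splits into 3 disjoint pieces (area 2.4, area 3.15, area 12).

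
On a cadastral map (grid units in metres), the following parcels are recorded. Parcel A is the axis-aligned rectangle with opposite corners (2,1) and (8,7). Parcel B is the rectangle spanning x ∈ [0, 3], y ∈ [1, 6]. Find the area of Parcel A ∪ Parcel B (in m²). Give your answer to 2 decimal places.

46.00

By inclusion–exclusion:
Individual areas: |Parcel A| = 36, |Parcel B| = 15.
|Parcel A∩Parcel B|: x∈[2,3], y∈[1,6] → 1·5 = 5.
|Parcel A ∪ Parcel B| = 51 − 5 = 46.00.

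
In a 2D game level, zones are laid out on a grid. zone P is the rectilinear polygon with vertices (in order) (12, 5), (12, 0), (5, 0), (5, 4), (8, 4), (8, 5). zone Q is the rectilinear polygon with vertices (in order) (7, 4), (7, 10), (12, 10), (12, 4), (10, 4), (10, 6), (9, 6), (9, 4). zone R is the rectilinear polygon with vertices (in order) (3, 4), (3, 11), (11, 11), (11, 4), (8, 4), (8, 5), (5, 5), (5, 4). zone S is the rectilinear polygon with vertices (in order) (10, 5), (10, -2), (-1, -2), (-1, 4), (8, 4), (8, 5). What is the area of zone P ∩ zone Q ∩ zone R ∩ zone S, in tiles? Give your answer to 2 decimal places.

1.00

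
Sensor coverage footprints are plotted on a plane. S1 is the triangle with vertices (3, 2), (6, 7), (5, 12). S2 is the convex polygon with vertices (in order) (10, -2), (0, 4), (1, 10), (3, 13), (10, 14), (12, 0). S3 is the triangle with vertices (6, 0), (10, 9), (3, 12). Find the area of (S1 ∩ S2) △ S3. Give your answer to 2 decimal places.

|S1 ∩ S2| = 9.9947.
|(S1 ∩ S2) ∩ S3| = 6.584.
|(S1 ∩ S2) △ S3| = 9.9947 + 37.5 − 13.168 = 34.33.

34.33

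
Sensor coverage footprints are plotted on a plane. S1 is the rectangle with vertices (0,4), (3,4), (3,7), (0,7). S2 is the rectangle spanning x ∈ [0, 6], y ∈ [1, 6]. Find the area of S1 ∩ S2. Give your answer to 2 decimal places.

6.00

|S1∩S2|: x∈[0,3], y∈[4,6] → 3·2 = 6.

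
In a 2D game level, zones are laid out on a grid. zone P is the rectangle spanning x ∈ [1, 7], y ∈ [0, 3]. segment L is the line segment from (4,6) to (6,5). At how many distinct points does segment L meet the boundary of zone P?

0

The segment lies entirely outside zone P and never meets its boundary.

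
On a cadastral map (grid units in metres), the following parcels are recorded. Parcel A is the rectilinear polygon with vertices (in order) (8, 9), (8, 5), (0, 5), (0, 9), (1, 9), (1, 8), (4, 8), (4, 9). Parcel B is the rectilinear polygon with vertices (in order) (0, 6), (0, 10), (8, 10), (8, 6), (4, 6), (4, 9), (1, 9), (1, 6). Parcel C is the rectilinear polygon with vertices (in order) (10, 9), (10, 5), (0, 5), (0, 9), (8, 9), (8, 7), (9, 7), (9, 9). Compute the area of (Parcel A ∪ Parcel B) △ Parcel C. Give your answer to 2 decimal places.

|Parcel A ∪ Parcel B| = 37.
|(Parcel A ∪ Parcel B) ∩ Parcel C| = 29.
|(Parcel A ∪ Parcel B) △ Parcel C| = 37 + 38 − 58 = 17.00.

17.00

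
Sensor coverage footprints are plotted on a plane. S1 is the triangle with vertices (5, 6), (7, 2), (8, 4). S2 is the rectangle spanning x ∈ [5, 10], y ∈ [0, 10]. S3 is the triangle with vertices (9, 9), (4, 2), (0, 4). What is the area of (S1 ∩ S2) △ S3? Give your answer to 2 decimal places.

|S1 ∩ S2| = 4.
|(S1 ∩ S2) ∩ S3| = 0.6414.
|(S1 ∩ S2) △ S3| = 4 + 19 − 1.2827 = 21.72.

21.72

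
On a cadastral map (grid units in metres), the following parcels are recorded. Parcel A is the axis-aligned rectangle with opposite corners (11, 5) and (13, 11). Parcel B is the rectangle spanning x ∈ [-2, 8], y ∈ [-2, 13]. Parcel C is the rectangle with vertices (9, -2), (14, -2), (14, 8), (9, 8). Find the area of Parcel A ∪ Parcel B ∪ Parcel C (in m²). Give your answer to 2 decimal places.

206.00

By inclusion–exclusion:
Individual areas: |Parcel A| = 12, |Parcel B| = 150, |Parcel C| = 50.
|Parcel A∩Parcel B| = 0 (no overlap).
|Parcel A∩Parcel C|: x∈[11,13], y∈[5,8] → 2·3 = 6.
|Parcel B∩Parcel C| = 0 (no overlap).
|Parcel A∩Parcel B∩Parcel C| = 0.
|Parcel A ∪ Parcel B ∪ Parcel C| = 212 − 6 + 0 = 206.00.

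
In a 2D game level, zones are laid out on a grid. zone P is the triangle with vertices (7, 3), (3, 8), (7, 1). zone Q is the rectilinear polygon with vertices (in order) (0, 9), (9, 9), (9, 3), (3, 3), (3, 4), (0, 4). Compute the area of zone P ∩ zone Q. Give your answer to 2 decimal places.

2.86

The intersection is the polygon with vertices (3,8), (7,3), (5.857,3).
By the shoelace formula its area is 2.86.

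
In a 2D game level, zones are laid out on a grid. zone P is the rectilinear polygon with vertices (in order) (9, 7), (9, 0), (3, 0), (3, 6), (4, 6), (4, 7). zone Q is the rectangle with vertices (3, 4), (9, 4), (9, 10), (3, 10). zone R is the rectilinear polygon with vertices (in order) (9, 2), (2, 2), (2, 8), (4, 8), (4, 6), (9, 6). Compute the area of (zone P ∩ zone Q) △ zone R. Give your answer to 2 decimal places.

25.00

|zone P ∩ zone Q| = 17.
|(zone P ∩ zone Q) ∩ zone R| = 12.
|(zone P ∩ zone Q) △ zone R| = 17 + 32 − 24 = 25.00.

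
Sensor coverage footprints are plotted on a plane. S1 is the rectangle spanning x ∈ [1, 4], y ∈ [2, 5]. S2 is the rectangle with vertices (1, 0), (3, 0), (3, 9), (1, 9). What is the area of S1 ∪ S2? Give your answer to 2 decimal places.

21.00

By inclusion–exclusion:
Individual areas: |S1| = 9, |S2| = 18.
|S1∩S2|: x∈[1,3], y∈[2,5] → 2·3 = 6.
|S1 ∪ S2| = 27 − 6 = 21.00.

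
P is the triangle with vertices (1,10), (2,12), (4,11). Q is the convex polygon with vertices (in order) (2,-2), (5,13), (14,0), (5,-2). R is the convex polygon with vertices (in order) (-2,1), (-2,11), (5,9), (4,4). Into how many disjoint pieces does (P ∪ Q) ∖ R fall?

(P ∪ Q) ∖ R splits into 2 disjoint pieces (area 2.488, area 85.7357).

2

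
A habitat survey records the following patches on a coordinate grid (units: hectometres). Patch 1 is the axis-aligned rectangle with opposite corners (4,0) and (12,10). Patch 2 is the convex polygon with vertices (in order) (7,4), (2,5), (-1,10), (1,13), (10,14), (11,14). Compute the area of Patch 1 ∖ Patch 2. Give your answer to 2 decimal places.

|Patch 1| = 80, |Patch 1∩Patch 2| = 24.3.
|Patch 1 ∖ Patch 2| = |Patch 1| − |Patch 1∩Patch 2| = 80 − 24.3 = 55.70.

55.70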